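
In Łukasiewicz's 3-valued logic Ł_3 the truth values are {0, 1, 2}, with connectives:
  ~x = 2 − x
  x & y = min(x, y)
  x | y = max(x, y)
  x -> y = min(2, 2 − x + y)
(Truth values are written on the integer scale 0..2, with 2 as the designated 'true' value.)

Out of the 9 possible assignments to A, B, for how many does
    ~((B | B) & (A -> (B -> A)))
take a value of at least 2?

A = 0, B = 0 ↦ 2  ≥
A = 0, B = 1 ↦ 1  <
A = 0, B = 2 ↦ 0  <
A = 1, B = 0 ↦ 2  ≥
A = 1, B = 1 ↦ 1  <
A = 1, B = 2 ↦ 0  <
A = 2, B = 0 ↦ 2  ≥
A = 2, B = 1 ↦ 1  <
A = 2, B = 2 ↦ 0  <
So 3 of the 9 assignments meet the threshold.

3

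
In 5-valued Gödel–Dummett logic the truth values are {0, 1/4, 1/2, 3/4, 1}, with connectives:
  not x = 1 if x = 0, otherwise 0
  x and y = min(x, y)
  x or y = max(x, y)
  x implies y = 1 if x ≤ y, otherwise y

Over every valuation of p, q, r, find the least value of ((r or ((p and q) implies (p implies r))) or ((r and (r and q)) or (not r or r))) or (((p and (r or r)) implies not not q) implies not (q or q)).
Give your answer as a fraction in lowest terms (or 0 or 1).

Take p = 1/2, q = 1/2, r = 1/4:
p and q = 1/2 and 1/2 = 1/2
p implies r = 1/2 implies 1/4 = 1/4
(p and q) implies (p implies r) = 1/2 implies 1/4 = 1/4
r or ((p and q) implies (p implies r)) = 1/4 or 1/4 = 1/4
r and q = 1/4 and 1/2 = 1/4
r and (r and q) = 1/4 and 1/4 = 1/4
not r = not 1/4 = 0
not r or r = 0 or 1/4 = 1/4
(r and (r and q)) or (not r or r) = 1/4 or 1/4 = 1/4
(r or ((p and q) implies (p implies r))) or ((r and (r and q)) or (not r or r)) = 1/4 or 1/4 = 1/4
r or r = 1/4 or 1/4 = 1/4
p and (r or r) = 1/2 and 1/4 = 1/4
not q = not 1/2 = 0
not not q = not 0 = 1
(p and (r or r)) implies not not q = 1/4 implies 1 = 1
q or q = 1/2 or 1/2 = 1/2
not (q or q) = not 1/2 = 0
((p and (r or r)) implies not not q) implies not (q or q) = 1 implies 0 = 0
((r or ((p and q) implies (p implies r))) or ((r and (r and q)) or (not r or r))) or (((p and (r or r)) implies not not q) implies not (q or q)) = 1/4 or 0 = 1/4
No assignment yields a value below 1/4, so this is the minimum.

1/4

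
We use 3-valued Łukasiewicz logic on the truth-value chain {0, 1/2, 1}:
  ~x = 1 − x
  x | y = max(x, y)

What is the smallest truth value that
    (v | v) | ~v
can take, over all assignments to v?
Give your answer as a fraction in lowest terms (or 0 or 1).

1/2

Take v = 1/2:
v | v = 1/2 | 1/2 = 1/2
~v = ~1/2 = 1/2
(v | v) | ~v = 1/2 | 1/2 = 1/2
No assignment yields a value below 1/2, so this is the minimum.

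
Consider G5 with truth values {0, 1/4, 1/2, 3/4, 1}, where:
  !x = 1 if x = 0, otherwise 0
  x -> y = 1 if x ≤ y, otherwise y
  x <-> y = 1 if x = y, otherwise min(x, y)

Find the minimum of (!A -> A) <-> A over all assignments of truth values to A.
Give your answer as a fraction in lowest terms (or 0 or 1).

1/4

Take A = 1/4:
!A = !1/4 = 0
!A -> A = 0 -> 1/4 = 1
(!A -> A) <-> A = 1 <-> 1/4 = 1/4
No assignment yields a value below 1/4, so this is the minimum.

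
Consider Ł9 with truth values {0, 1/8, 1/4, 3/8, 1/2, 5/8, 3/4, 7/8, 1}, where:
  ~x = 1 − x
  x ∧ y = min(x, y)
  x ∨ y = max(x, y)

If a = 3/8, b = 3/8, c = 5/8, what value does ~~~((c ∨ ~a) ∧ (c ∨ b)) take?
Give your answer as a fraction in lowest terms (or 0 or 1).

~a = ~3/8 = 5/8
c ∨ ~a = 5/8 ∨ 5/8 = 5/8
c ∨ b = 5/8 ∨ 3/8 = 5/8
(c ∨ ~a) ∧ (c ∨ b) = 5/8 ∧ 5/8 = 5/8
~((c ∨ ~a) ∧ (c ∨ b)) = ~5/8 = 3/8
~~((c ∨ ~a) ∧ (c ∨ b)) = ~3/8 = 5/8
~~~((c ∨ ~a) ∧ (c ∨ b)) = ~5/8 = 3/8

3/8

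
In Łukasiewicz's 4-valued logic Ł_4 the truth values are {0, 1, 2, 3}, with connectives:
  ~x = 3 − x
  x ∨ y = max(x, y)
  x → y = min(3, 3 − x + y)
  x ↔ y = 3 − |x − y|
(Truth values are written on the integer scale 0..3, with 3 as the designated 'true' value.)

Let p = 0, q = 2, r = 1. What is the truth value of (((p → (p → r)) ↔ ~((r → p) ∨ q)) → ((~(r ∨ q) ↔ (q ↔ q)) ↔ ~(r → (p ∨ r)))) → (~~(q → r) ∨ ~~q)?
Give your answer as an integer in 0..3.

2

p → r = 0 → 1 = 3
p → (p → r) = 0 → 3 = 3
r → p = 1 → 0 = 2
(r → p) ∨ q = 2 ∨ 2 = 2
~((r → p) ∨ q) = ~2 = 1
(p → (p → r)) ↔ ~((r → p) ∨ q) = 3 ↔ 1 = 1
r ∨ q = 1 ∨ 2 = 2
~(r ∨ q) = ~2 = 1
q ↔ q = 2 ↔ 2 = 3
~(r ∨ q) ↔ (q ↔ q) = 1 ↔ 3 = 1
p ∨ r = 0 ∨ 1 = 1
r → (p ∨ r) = 1 → 1 = 3
~(r → (p ∨ r)) = ~3 = 0
(~(r ∨ q) ↔ (q ↔ q)) ↔ ~(r → (p ∨ r)) = 1 ↔ 0 = 2
((p → (p → r)) ↔ ~((r → p) ∨ q)) → ((~(r ∨ q) ↔ (q ↔ q)) ↔ ~(r → (p ∨ r))) = 1 → 2 = 3
q → r = 2 → 1 = 2
~(q → r) = ~2 = 1
~~(q → r) = ~1 = 2
~q = ~2 = 1
~~q = ~1 = 2
~~(q → r) ∨ ~~q = 2 ∨ 2 = 2
(((p → (p → r)) ↔ ~((r → p) ∨ q)) → ((~(r ∨ q) ↔ (q ↔ q)) ↔ ~(r → (p ∨ r)))) → (~~(q → r) ∨ ~~q) = 3 → 2 = 2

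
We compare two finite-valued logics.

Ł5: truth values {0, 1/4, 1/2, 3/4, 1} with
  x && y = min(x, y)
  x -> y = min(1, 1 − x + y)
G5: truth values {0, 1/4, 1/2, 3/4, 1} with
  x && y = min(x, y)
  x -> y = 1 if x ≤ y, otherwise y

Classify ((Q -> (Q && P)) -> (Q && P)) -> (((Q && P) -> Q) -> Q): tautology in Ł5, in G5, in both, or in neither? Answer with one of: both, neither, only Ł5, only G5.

only Ł5

In Ł5: every assignment gives 1 — tautology.
In G5: at P = 0, Q = 1/4 the value is 1/4 — not a tautology.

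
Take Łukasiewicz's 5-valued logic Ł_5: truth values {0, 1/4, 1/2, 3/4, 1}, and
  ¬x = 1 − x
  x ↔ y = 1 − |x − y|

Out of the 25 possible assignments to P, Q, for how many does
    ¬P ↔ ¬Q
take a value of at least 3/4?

13

value 1: 5 assignments (counts)
value 3/4: 8 assignments (counts)
value 1/2: 6 assignments
value 1/4: 4 assignments
value 0: 2 assignments
So 13 of the 25 assignments meet the threshold.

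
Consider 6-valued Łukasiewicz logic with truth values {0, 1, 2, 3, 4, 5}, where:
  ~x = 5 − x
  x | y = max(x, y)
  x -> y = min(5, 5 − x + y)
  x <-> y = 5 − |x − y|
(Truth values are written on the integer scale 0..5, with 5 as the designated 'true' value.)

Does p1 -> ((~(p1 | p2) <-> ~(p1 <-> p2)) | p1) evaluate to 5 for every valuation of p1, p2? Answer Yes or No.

At p1 = 2, p2 = 4, for instance:
p1 | p2 = 2 | 4 = 4
~(p1 | p2) = ~4 = 1
p1 <-> p2 = 2 <-> 4 = 3
~(p1 <-> p2) = ~3 = 2
~(p1 | p2) <-> ~(p1 <-> p2) = 1 <-> 2 = 4
(~(p1 | p2) <-> ~(p1 <-> p2)) | p1 = 4 | 2 = 4
p1 -> ((~(p1 | p2) <-> ~(p1 <-> p2)) | p1) = 2 -> 4 = 5
and checking the remaining 35 assignments likewise gives ≥ 5 in every case.

Yes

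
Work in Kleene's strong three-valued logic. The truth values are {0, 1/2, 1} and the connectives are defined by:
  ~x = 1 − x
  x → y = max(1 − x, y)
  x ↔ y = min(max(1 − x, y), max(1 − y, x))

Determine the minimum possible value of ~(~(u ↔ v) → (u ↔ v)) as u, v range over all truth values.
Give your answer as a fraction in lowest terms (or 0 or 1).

0

Take u = 0, v = 0:
u ↔ v = 0 ↔ 0 = 1
~(u ↔ v) = ~1 = 0
u ↔ v = 0 ↔ 0 = 1
~(u ↔ v) → (u ↔ v) = 0 → 1 = 1
~(~(u ↔ v) → (u ↔ v)) = ~1 = 0
No assignment yields a value below 0, so this is the minimum.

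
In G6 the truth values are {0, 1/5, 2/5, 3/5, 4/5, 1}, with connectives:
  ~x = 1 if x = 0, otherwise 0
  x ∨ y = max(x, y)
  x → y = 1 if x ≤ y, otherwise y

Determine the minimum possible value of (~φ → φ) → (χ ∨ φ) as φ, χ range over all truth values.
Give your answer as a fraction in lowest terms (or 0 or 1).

Take φ = 1/5, χ = 0:
~φ = ~1/5 = 0
~φ → φ = 0 → 1/5 = 1
χ ∨ φ = 0 ∨ 1/5 = 1/5
(~φ → φ) → (χ ∨ φ) = 1 → 1/5 = 1/5
No assignment yields a value below 1/5, so this is the minimum.

1/5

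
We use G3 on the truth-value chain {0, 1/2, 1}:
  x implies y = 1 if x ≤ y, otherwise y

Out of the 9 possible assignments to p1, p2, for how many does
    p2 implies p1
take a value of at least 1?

6

p1 = 0, p2 = 0 ↦ 1  ≥
p1 = 0, p2 = 1/2 ↦ 0  <
p1 = 0, p2 = 1 ↦ 0  <
p1 = 1/2, p2 = 0 ↦ 1  ≥
p1 = 1/2, p2 = 1/2 ↦ 1  ≥
p1 = 1/2, p2 = 1 ↦ 1/2  <
p1 = 1, p2 = 0 ↦ 1  ≥
p1 = 1, p2 = 1/2 ↦ 1  ≥
p1 = 1, p2 = 1 ↦ 1  ≥
So 6 of the 9 assignments meet the threshold.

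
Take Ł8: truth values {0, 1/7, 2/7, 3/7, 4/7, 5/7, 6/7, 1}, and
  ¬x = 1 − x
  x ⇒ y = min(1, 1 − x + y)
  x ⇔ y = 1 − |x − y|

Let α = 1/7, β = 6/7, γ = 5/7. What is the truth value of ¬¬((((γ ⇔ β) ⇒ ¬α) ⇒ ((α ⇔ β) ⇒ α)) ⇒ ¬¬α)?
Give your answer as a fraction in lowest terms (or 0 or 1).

2/7

γ ⇔ β = 5/7 ⇔ 6/7 = 6/7
¬α = ¬1/7 = 6/7
(γ ⇔ β) ⇒ ¬α = 6/7 ⇒ 6/7 = 1
α ⇔ β = 1/7 ⇔ 6/7 = 2/7
(α ⇔ β) ⇒ α = 2/7 ⇒ 1/7 = 6/7
((γ ⇔ β) ⇒ ¬α) ⇒ ((α ⇔ β) ⇒ α) = 1 ⇒ 6/7 = 6/7
¬α = ¬1/7 = 6/7
¬¬α = ¬6/7 = 1/7
(((γ ⇔ β) ⇒ ¬α) ⇒ ((α ⇔ β) ⇒ α)) ⇒ ¬¬α = 6/7 ⇒ 1/7 = 2/7
¬((((γ ⇔ β) ⇒ ¬α) ⇒ ((α ⇔ β) ⇒ α)) ⇒ ¬¬α) = ¬2/7 = 5/7
¬¬((((γ ⇔ β) ⇒ ¬α) ⇒ ((α ⇔ β) ⇒ α)) ⇒ ¬¬α) = ¬5/7 = 2/7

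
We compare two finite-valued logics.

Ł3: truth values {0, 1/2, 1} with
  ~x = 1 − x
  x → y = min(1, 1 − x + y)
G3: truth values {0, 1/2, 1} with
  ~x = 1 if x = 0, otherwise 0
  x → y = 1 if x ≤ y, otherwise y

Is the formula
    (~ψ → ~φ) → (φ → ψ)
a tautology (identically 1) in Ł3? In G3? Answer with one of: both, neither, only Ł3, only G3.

only Ł3

In Ł3: every assignment gives 1 — tautology.
In G3: at φ = 1, ψ = 1/2 the value is 1/2 — not a tautology.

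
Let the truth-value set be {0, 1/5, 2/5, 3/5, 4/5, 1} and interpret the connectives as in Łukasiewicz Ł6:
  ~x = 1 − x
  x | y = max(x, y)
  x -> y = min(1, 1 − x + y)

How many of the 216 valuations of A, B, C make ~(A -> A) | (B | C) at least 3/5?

value 1: 66 assignments (counts)
value 4/5: 54 assignments (counts)
value 3/5: 42 assignments (counts)
value 2/5: 30 assignments
value 1/5: 18 assignments
value 0: 6 assignments
So 162 of the 216 assignments meet the threshold.

162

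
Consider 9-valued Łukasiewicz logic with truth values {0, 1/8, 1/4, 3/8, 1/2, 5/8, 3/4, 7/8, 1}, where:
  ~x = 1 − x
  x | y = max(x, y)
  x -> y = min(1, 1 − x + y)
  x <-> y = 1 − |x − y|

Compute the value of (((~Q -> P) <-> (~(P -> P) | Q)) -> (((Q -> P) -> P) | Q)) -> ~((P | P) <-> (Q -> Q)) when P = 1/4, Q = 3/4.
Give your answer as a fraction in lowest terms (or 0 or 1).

3/4

~Q = ~3/4 = 1/4
~Q -> P = 1/4 -> 1/4 = 1
P -> P = 1/4 -> 1/4 = 1
~(P -> P) = ~1 = 0
~(P -> P) | Q = 0 | 3/4 = 3/4
(~Q -> P) <-> (~(P -> P) | Q) = 1 <-> 3/4 = 3/4
Q -> P = 3/4 -> 1/4 = 1/2
(Q -> P) -> P = 1/2 -> 1/4 = 3/4
((Q -> P) -> P) | Q = 3/4 | 3/4 = 3/4
((~Q -> P) <-> (~(P -> P) | Q)) -> (((Q -> P) -> P) | Q) = 3/4 -> 3/4 = 1
P | P = 1/4 | 1/4 = 1/4
Q -> Q = 3/4 -> 3/4 = 1
(P | P) <-> (Q -> Q) = 1/4 <-> 1 = 1/4
~((P | P) <-> (Q -> Q)) = ~1/4 = 3/4
(((~Q -> P) <-> (~(P -> P) | Q)) -> (((Q -> P) -> P) | Q)) -> ~((P | P) <-> (Q -> Q)) = 1 -> 3/4 = 3/4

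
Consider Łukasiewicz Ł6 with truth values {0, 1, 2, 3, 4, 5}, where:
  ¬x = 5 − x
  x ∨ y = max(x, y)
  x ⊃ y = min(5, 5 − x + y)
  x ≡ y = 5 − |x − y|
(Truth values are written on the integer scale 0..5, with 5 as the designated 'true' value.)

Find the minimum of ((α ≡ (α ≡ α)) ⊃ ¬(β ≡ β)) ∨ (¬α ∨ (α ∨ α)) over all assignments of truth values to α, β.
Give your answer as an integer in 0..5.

3

Take α = 2, β = 0:
α ≡ α = 2 ≡ 2 = 5
α ≡ (α ≡ α) = 2 ≡ 5 = 2
β ≡ β = 0 ≡ 0 = 5
¬(β ≡ β) = ¬5 = 0
(α ≡ (α ≡ α)) ⊃ ¬(β ≡ β) = 2 ⊃ 0 = 3
¬α = ¬2 = 3
α ∨ α = 2 ∨ 2 = 2
¬α ∨ (α ∨ α) = 3 ∨ 2 = 3
((α ≡ (α ≡ α)) ⊃ ¬(β ≡ β)) ∨ (¬α ∨ (α ∨ α)) = 3 ∨ 3 = 3
No assignment yields a value below 3, so this is the minimum.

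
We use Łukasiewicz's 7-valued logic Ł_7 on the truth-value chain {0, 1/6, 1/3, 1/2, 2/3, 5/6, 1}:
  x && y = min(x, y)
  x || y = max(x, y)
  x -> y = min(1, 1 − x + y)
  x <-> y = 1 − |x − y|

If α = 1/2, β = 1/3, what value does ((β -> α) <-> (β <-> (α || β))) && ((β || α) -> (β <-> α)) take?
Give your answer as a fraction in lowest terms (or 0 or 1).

β -> α = 1/3 -> 1/2 = 1
α || β = 1/2 || 1/3 = 1/2
β <-> (α || β) = 1/3 <-> 1/2 = 5/6
(β -> α) <-> (β <-> (α || β)) = 1 <-> 5/6 = 5/6
β || α = 1/3 || 1/2 = 1/2
β <-> α = 1/3 <-> 1/2 = 5/6
(β || α) -> (β <-> α) = 1/2 -> 5/6 = 1
((β -> α) <-> (β <-> (α || β))) && ((β || α) -> (β <-> α)) = 5/6 && 1 = 5/6

5/6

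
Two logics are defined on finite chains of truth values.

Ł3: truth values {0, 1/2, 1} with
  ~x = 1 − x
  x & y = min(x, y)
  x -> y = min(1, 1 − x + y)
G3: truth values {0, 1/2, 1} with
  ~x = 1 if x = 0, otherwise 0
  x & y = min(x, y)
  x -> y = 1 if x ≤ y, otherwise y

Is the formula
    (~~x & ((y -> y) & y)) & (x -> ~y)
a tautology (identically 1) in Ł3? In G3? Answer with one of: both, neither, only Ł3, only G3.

neither

In Ł3: at x = 0, y = 0 the value is 0 — not a tautology.
In G3: at x = 0, y = 0 the value is 0 — not a tautology.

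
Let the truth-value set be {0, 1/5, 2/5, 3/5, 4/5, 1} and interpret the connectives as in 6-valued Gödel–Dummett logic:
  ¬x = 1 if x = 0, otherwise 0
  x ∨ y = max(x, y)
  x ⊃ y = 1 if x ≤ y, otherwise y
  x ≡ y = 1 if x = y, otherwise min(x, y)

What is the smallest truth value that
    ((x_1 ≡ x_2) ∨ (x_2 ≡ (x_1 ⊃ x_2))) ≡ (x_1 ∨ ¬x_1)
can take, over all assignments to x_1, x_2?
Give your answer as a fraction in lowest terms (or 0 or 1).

1/5

Take x_1 = 0, x_2 = 1/5:
x_1 ≡ x_2 = 0 ≡ 1/5 = 0
x_1 ⊃ x_2 = 0 ⊃ 1/5 = 1
x_2 ≡ (x_1 ⊃ x_2) = 1/5 ≡ 1 = 1/5
(x_1 ≡ x_2) ∨ (x_2 ≡ (x_1 ⊃ x_2)) = 0 ∨ 1/5 = 1/5
¬x_1 = ¬0 = 1
x_1 ∨ ¬x_1 = 0 ∨ 1 = 1
((x_1 ≡ x_2) ∨ (x_2 ≡ (x_1 ⊃ x_2))) ≡ (x_1 ∨ ¬x_1) = 1/5 ≡ 1 = 1/5
No assignment yields a value below 1/5, so this is the minimum.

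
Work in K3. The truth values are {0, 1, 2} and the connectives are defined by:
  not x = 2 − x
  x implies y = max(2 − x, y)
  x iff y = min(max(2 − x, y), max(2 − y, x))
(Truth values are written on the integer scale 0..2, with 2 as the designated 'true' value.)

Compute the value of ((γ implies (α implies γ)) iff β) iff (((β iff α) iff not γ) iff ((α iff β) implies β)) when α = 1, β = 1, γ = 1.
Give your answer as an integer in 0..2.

1

α implies γ = 1 implies 1 = 1
γ implies (α implies γ) = 1 implies 1 = 1
(γ implies (α implies γ)) iff β = 1 iff 1 = 1
β iff α = 1 iff 1 = 1
not γ = not 1 = 1
(β iff α) iff not γ = 1 iff 1 = 1
α iff β = 1 iff 1 = 1
(α iff β) implies β = 1 implies 1 = 1
((β iff α) iff not γ) iff ((α iff β) implies β) = 1 iff 1 = 1
((γ implies (α implies γ)) iff β) iff (((β iff α) iff not γ) iff ((α iff β) implies β)) = 1 iff 1 = 1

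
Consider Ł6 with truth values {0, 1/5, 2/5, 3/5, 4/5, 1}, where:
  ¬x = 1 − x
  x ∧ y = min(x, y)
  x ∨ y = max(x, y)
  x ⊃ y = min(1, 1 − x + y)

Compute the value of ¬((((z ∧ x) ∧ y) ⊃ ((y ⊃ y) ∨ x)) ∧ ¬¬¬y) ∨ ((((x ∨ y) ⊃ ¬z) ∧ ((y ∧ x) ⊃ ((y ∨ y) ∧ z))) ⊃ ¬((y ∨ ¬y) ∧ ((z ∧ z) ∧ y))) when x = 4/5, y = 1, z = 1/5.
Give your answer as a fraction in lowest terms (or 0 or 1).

1

z ∧ x = 1/5 ∧ 4/5 = 1/5
(z ∧ x) ∧ y = 1/5 ∧ 1 = 1/5
y ⊃ y = 1 ⊃ 1 = 1
(y ⊃ y) ∨ x = 1 ∨ 4/5 = 1
((z ∧ x) ∧ y) ⊃ ((y ⊃ y) ∨ x) = 1/5 ⊃ 1 = 1
¬y = ¬1 = 0
¬¬y = ¬0 = 1
¬¬¬y = ¬1 = 0
(((z ∧ x) ∧ y) ⊃ ((y ⊃ y) ∨ x)) ∧ ¬¬¬y = 1 ∧ 0 = 0
¬((((z ∧ x) ∧ y) ⊃ ((y ⊃ y) ∨ x)) ∧ ¬¬¬y) = ¬0 = 1
x ∨ y = 4/5 ∨ 1 = 1
¬z = ¬1/5 = 4/5
(x ∨ y) ⊃ ¬z = 1 ⊃ 4/5 = 4/5
y ∧ x = 1 ∧ 4/5 = 4/5
y ∨ y = 1 ∨ 1 = 1
(y ∨ y) ∧ z = 1 ∧ 1/5 = 1/5
(y ∧ x) ⊃ ((y ∨ y) ∧ z) = 4/5 ⊃ 1/5 = 2/5
((x ∨ y) ⊃ ¬z) ∧ ((y ∧ x) ⊃ ((y ∨ y) ∧ z)) = 4/5 ∧ 2/5 = 2/5
¬y = ¬1 = 0
y ∨ ¬y = 1 ∨ 0 = 1
z ∧ z = 1/5 ∧ 1/5 = 1/5
(z ∧ z) ∧ y = 1/5 ∧ 1 = 1/5
(y ∨ ¬y) ∧ ((z ∧ z) ∧ y) = 1 ∧ 1/5 = 1/5
¬((y ∨ ¬y) ∧ ((z ∧ z) ∧ y)) = ¬1/5 = 4/5
(((x ∨ y) ⊃ ¬z) ∧ ((y ∧ x) ⊃ ((y ∨ y) ∧ z))) ⊃ ¬((y ∨ ¬y) ∧ ((z ∧ z) ∧ y)) = 2/5 ⊃ 4/5 = 1
¬((((z ∧ x) ∧ y) ⊃ ((y ⊃ y) ∨ x)) ∧ ¬¬¬y) ∨ ((((x ∨ y) ⊃ ¬z) ∧ ((y ∧ x) ⊃ ((y ∨ y) ∧ z))) ⊃ ¬((y ∨ ¬y) ∧ ((z ∧ z) ∧ y))) = 1 ∨ 1 = 1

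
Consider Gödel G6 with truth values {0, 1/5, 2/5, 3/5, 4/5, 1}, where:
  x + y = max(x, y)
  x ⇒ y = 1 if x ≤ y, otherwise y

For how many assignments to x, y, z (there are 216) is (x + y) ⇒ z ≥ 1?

91

value 1: 91 assignments (counts)
value 4/5: 11 assignments
value 3/5: 20 assignments
value 2/5: 27 assignments
value 1/5: 32 assignments
value 0: 35 assignments
So 91 of the 216 assignments meet the threshold.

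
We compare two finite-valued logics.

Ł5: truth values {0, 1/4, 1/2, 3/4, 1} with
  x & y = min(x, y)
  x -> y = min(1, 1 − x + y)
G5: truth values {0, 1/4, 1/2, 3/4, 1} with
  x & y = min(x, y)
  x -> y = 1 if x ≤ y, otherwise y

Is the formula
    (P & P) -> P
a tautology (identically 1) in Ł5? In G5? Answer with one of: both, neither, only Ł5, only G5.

both

In Ł5: every assignment gives 1 — tautology.
In G5: every assignment gives 1 — tautology.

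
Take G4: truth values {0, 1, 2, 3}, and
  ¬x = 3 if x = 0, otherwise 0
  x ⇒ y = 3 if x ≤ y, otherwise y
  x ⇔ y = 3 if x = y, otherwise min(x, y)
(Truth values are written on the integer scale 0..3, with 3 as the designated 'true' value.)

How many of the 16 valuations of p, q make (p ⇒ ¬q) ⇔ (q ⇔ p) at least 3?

p = 0, q = 0 ↦ 3  ≥
p = 0, q = 1 ↦ 0  <
p = 0, q = 2 ↦ 0  <
p = 0, q = 3 ↦ 0  <
p = 1, q = 0 ↦ 0  <
p = 1, q = 1 ↦ 0  <
p = 1, q = 2 ↦ 0  <
p = 1, q = 3 ↦ 0  <
p = 2, q = 0 ↦ 0  <
p = 2, q = 1 ↦ 0  <
p = 2, q = 2 ↦ 0  <
p = 2, q = 3 ↦ 0  <
p = 3, q = 0 ↦ 0  <
p = 3, q = 1 ↦ 0  <
p = 3, q = 2 ↦ 0  <
p = 3, q = 3 ↦ 0  <
So 1 of the 16 assignments meets the threshold.

1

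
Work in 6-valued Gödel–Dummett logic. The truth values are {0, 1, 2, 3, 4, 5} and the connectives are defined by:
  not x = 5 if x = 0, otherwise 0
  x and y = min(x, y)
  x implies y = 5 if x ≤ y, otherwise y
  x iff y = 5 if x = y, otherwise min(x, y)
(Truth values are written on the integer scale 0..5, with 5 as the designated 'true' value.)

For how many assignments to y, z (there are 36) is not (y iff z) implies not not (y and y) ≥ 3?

31

value 5: 31 assignments (counts)
value 0: 5 assignments
So 31 of the 36 assignments meet the threshold.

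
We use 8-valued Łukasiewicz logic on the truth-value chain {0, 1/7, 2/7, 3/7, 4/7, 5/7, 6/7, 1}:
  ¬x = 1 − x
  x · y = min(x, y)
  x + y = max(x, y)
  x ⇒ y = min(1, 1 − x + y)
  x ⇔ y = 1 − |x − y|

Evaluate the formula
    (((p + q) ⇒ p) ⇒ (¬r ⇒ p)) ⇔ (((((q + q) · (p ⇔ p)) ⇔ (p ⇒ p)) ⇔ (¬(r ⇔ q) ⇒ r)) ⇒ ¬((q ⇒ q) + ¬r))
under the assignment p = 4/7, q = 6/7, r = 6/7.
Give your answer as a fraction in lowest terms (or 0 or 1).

p + q = 4/7 + 6/7 = 6/7
(p + q) ⇒ p = 6/7 ⇒ 4/7 = 5/7
¬r = ¬6/7 = 1/7
¬r ⇒ p = 1/7 ⇒ 4/7 = 1
((p + q) ⇒ p) ⇒ (¬r ⇒ p) = 5/7 ⇒ 1 = 1
q + q = 6/7 + 6/7 = 6/7
p ⇔ p = 4/7 ⇔ 4/7 = 1
(q + q) · (p ⇔ p) = 6/7 · 1 = 6/7
p ⇒ p = 4/7 ⇒ 4/7 = 1
((q + q) · (p ⇔ p)) ⇔ (p ⇒ p) = 6/7 ⇔ 1 = 6/7
r ⇔ q = 6/7 ⇔ 6/7 = 1
¬(r ⇔ q) = ¬1 = 0
¬(r ⇔ q) ⇒ r = 0 ⇒ 6/7 = 1
(((q + q) · (p ⇔ p)) ⇔ (p ⇒ p)) ⇔ (¬(r ⇔ q) ⇒ r) = 6/7 ⇔ 1 = 6/7
q ⇒ q = 6/7 ⇒ 6/7 = 1
¬r = ¬6/7 = 1/7
(q ⇒ q) + ¬r = 1 + 1/7 = 1
¬((q ⇒ q) + ¬r) = ¬1 = 0
((((q + q) · (p ⇔ p)) ⇔ (p ⇒ p)) ⇔ (¬(r ⇔ q) ⇒ r)) ⇒ ¬((q ⇒ q) + ¬r) = 6/7 ⇒ 0 = 1/7
(((p + q) ⇒ p) ⇒ (¬r ⇒ p)) ⇔ (((((q + q) · (p ⇔ p)) ⇔ (p ⇒ p)) ⇔ (¬(r ⇔ q) ⇒ r)) ⇒ ¬((q ⇒ q) + ¬r)) = 1 ⇔ 1/7 = 1/7

1/7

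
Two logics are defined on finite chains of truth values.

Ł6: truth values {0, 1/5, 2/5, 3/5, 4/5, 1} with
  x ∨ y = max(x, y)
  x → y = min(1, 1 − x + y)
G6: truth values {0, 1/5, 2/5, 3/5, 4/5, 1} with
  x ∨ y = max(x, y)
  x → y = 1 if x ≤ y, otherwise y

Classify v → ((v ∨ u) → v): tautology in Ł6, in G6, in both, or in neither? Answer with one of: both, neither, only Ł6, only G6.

In Ł6: every assignment gives 1 — tautology.
In G6: every assignment gives 1 — tautology.

both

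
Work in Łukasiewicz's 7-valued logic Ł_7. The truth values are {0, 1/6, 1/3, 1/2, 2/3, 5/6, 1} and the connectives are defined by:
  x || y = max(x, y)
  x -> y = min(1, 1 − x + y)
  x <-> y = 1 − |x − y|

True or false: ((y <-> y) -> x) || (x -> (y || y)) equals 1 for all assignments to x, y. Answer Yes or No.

Counterexample: take x = 1/6, y = 0.
y <-> y = 0 <-> 0 = 1
(y <-> y) -> x = 1 -> 1/6 = 1/6
y || y = 0 || 0 = 0
x -> (y || y) = 1/6 -> 0 = 5/6
((y <-> y) -> x) || (x -> (y || y)) = 1/6 || 5/6 = 5/6
This gives 5/6 ≠ 1.

No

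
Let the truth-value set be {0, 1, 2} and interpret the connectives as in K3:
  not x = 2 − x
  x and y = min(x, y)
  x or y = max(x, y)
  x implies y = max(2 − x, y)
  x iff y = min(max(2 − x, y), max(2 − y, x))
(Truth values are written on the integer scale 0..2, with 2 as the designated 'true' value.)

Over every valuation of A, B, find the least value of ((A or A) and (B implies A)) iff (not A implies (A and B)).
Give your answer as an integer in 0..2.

1

Take A = 1, B = 0:
A or A = 1 or 1 = 1
B implies A = 0 implies 1 = 2
(A or A) and (B implies A) = 1 and 2 = 1
not A = not 1 = 1
A and B = 1 and 0 = 0
not A implies (A and B) = 1 implies 0 = 1
((A or A) and (B implies A)) iff (not A implies (A and B)) = 1 iff 1 = 1
No assignment yields a value below 1, so this is the minimum.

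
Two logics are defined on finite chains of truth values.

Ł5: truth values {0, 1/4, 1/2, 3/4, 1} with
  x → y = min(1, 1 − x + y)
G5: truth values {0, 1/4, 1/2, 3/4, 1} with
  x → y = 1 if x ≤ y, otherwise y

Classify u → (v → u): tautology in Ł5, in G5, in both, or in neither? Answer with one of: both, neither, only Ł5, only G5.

both

In Ł5: every assignment gives 1 — tautology.
In G5: every assignment gives 1 — tautology.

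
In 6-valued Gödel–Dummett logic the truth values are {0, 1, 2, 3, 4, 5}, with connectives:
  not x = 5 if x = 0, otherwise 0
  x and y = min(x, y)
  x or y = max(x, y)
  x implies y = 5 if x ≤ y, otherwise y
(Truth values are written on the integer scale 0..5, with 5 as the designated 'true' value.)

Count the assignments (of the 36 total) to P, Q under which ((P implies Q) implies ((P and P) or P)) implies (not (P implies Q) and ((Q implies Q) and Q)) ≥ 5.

6

value 5: 6 assignments (counts)
value 0: 30 assignments
So 6 of the 36 assignments meet the threshold.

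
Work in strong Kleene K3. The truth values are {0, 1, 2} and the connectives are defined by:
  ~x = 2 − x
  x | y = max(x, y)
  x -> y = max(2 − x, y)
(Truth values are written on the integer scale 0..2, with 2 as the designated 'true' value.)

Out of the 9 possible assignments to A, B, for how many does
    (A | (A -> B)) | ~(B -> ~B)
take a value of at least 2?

7

A = 0, B = 0 ↦ 2  ≥
A = 0, B = 1 ↦ 2  ≥
A = 0, B = 2 ↦ 2  ≥
A = 1, B = 0 ↦ 1  <
A = 1, B = 1 ↦ 1  <
A = 1, B = 2 ↦ 2  ≥
A = 2, B = 0 ↦ 2  ≥
A = 2, B = 1 ↦ 2  ≥
A = 2, B = 2 ↦ 2  ≥
So 7 of the 9 assignments meet the threshold.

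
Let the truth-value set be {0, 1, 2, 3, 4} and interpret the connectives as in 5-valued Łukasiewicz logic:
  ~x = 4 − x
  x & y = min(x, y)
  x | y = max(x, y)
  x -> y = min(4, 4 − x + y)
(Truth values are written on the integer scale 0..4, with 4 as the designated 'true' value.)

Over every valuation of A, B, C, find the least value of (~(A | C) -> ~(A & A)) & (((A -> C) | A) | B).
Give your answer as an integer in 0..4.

Take A = 2, B = 0, C = 0:
A | C = 2 | 0 = 2
~(A | C) = ~2 = 2
A & A = 2 & 2 = 2
~(A & A) = ~2 = 2
~(A | C) -> ~(A & A) = 2 -> 2 = 4
A -> C = 2 -> 0 = 2
(A -> C) | A = 2 | 2 = 2
((A -> C) | A) | B = 2 | 0 = 2
(~(A | C) -> ~(A & A)) & (((A -> C) | A) | B) = 4 & 2 = 2
No assignment yields a value below 2, so this is the minimum.

2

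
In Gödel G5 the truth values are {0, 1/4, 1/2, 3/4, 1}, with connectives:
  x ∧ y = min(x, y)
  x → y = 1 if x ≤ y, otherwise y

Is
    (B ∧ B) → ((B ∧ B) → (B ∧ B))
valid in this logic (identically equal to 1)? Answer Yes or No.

Yes

B = 0 ↦ 1
B = 1/4 ↦ 1
B = 1/2 ↦ 1
B = 3/4 ↦ 1
B = 1 ↦ 1
Every assignment gives a value ≥ 1.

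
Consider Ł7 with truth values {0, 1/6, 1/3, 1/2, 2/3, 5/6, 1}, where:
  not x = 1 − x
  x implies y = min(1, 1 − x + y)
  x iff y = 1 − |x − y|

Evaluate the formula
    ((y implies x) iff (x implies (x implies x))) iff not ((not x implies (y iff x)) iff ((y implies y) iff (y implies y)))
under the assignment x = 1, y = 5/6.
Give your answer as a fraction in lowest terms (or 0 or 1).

y implies x = 5/6 implies 1 = 1
x implies x = 1 implies 1 = 1
x implies (x implies x) = 1 implies 1 = 1
(y implies x) iff (x implies (x implies x)) = 1 iff 1 = 1
not x = not 1 = 0
y iff x = 5/6 iff 1 = 5/6
not x implies (y iff x) = 0 implies 5/6 = 1
y implies y = 5/6 implies 5/6 = 1
y implies y = 5/6 implies 5/6 = 1
(y implies y) iff (y implies y) = 1 iff 1 = 1
(not x implies (y iff x)) iff ((y implies y) iff (y implies y)) = 1 iff 1 = 1
not ((not x implies (y iff x)) iff ((y implies y) iff (y implies y))) = not 1 = 0
((y implies x) iff (x implies (x implies x))) iff not ((not x implies (y iff x)) iff ((y implies y) iff (y implies y))) = 1 iff 0 = 0

0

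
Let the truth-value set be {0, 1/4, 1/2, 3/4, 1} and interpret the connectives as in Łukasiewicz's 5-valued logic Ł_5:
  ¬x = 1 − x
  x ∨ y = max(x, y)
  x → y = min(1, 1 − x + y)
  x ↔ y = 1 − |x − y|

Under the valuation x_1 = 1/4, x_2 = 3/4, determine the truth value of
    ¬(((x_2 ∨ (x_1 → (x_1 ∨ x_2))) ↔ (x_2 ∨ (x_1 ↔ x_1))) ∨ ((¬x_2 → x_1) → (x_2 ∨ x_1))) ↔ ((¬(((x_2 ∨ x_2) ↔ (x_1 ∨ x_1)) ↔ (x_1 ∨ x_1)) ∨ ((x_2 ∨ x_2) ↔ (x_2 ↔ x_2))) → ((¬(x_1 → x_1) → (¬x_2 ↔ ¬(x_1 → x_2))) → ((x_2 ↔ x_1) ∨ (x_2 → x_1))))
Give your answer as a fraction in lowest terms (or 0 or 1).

1/4

x_1 ∨ x_2 = 1/4 ∨ 3/4 = 3/4
x_1 → (x_1 ∨ x_2) = 1/4 → 3/4 = 1
x_2 ∨ (x_1 → (x_1 ∨ x_2)) = 3/4 ∨ 1 = 1
x_1 ↔ x_1 = 1/4 ↔ 1/4 = 1
x_2 ∨ (x_1 ↔ x_1) = 3/4 ∨ 1 = 1
(x_2 ∨ (x_1 → (x_1 ∨ x_2))) ↔ (x_2 ∨ (x_1 ↔ x_1)) = 1 ↔ 1 = 1
¬x_2 = ¬3/4 = 1/4
¬x_2 → x_1 = 1/4 → 1/4 = 1
x_2 ∨ x_1 = 3/4 ∨ 1/4 = 3/4
(¬x_2 → x_1) → (x_2 ∨ x_1) = 1 → 3/4 = 3/4
((x_2 ∨ (x_1 → (x_1 ∨ x_2))) ↔ (x_2 ∨ (x_1 ↔ x_1))) ∨ ((¬x_2 → x_1) → (x_2 ∨ x_1)) = 1 ∨ 3/4 = 1
¬(((x_2 ∨ (x_1 → (x_1 ∨ x_2))) ↔ (x_2 ∨ (x_1 ↔ x_1))) ∨ ((¬x_2 → x_1) → (x_2 ∨ x_1))) = ¬1 = 0
x_2 ∨ x_2 = 3/4 ∨ 3/4 = 3/4
x_1 ∨ x_1 = 1/4 ∨ 1/4 = 1/4
(x_2 ∨ x_2) ↔ (x_1 ∨ x_1) = 3/4 ↔ 1/4 = 1/2
x_1 ∨ x_1 = 1/4 ∨ 1/4 = 1/4
((x_2 ∨ x_2) ↔ (x_1 ∨ x_1)) ↔ (x_1 ∨ x_1) = 1/2 ↔ 1/4 = 3/4
¬(((x_2 ∨ x_2) ↔ (x_1 ∨ x_1)) ↔ (x_1 ∨ x_1)) = ¬3/4 = 1/4
x_2 ∨ x_2 = 3/4 ∨ 3/4 = 3/4
x_2 ↔ x_2 = 3/4 ↔ 3/4 = 1
(x_2 ∨ x_2) ↔ (x_2 ↔ x_2) = 3/4 ↔ 1 = 3/4
¬(((x_2 ∨ x_2) ↔ (x_1 ∨ x_1)) ↔ (x_1 ∨ x_1)) ∨ ((x_2 ∨ x_2) ↔ (x_2 ↔ x_2)) = 1/4 ∨ 3/4 = 3/4
x_1 → x_1 = 1/4 → 1/4 = 1
¬(x_1 → x_1) = ¬1 = 0
¬x_2 = ¬3/4 = 1/4
x_1 → x_2 = 1/4 → 3/4 = 1
¬(x_1 → x_2) = ¬1 = 0
¬x_2 ↔ ¬(x_1 → x_2) = 1/4 ↔ 0 = 3/4
¬(x_1 → x_1) → (¬x_2 ↔ ¬(x_1 → x_2)) = 0 → 3/4 = 1
x_2 ↔ x_1 = 3/4 ↔ 1/4 = 1/2
x_2 → x_1 = 3/4 → 1/4 = 1/2
(x_2 ↔ x_1) ∨ (x_2 → x_1) = 1/2 ∨ 1/2 = 1/2
(¬(x_1 → x_1) → (¬x_2 ↔ ¬(x_1 → x_2))) → ((x_2 ↔ x_1) ∨ (x_2 → x_1)) = 1 → 1/2 = 1/2
(¬(((x_2 ∨ x_2) ↔ (x_1 ∨ x_1)) ↔ (x_1 ∨ x_1)) ∨ ((x_2 ∨ x_2) ↔ (x_2 ↔ x_2))) → ((¬(x_1 → x_1) → (¬x_2 ↔ ¬(x_1 → x_2))) → ((x_2 ↔ x_1) ∨ (x_2 → x_1))) = 3/4 → 1/2 = 3/4
¬(((x_2 ∨ (x_1 → (x_1 ∨ x_2))) ↔ (x_2 ∨ (x_1 ↔ x_1))) ∨ ((¬x_2 → x_1) → (x_2 ∨ x_1))) ↔ ((¬(((x_2 ∨ x_2) ↔ (x_1 ∨ x_1)) ↔ (x_1 ∨ x_1)) ∨ ((x_2 ∨ x_2) ↔ (x_2 ↔ x_2))) → ((¬(x_1 → x_1) → (¬x_2 ↔ ¬(x_1 → x_2))) → ((x_2 ↔ x_1) ∨ (x_2 → x_1)))) = 0 ↔ 3/4 = 1/4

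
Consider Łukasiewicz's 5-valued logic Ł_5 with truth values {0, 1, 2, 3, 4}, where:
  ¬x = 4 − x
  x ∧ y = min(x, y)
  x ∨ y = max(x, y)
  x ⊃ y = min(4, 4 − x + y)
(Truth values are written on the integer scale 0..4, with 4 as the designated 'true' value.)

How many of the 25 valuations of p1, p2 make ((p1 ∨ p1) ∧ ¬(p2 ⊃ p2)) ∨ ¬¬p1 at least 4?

value 4: 5 assignments (counts)
value 3: 5 assignments
value 2: 5 assignments
value 1: 5 assignments
value 0: 5 assignments
So 5 of the 25 assignments meet the threshold.

5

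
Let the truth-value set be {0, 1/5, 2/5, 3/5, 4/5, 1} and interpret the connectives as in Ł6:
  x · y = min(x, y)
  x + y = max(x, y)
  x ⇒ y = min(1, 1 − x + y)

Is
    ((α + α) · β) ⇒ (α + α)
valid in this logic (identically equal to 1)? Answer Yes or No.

At α = 1, β = 2/5, for instance:
α + α = 1 + 1 = 1
(α + α) · β = 1 · 2/5 = 2/5
((α + α) · β) ⇒ (α + α) = 2/5 ⇒ 1 = 1
and checking the remaining 35 assignments likewise gives ≥ 1 in every case.

Yes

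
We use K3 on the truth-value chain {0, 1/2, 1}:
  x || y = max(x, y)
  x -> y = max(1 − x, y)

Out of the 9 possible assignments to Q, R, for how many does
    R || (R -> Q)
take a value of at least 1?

7

Q = 0, R = 0 ↦ 1  ≥
Q = 0, R = 1/2 ↦ 1/2  <
Q = 0, R = 1 ↦ 1  ≥
Q = 1/2, R = 0 ↦ 1  ≥
Q = 1/2, R = 1/2 ↦ 1/2  <
Q = 1/2, R = 1 ↦ 1  ≥
Q = 1, R = 0 ↦ 1  ≥
Q = 1, R = 1/2 ↦ 1  ≥
Q = 1, R = 1 ↦ 1  ≥
So 7 of the 9 assignments meet the threshold.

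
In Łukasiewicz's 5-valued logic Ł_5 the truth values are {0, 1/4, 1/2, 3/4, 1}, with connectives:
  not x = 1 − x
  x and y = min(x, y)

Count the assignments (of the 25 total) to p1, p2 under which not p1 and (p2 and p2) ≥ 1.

1

value 1: 1 assignment (counts)
value 3/4: 3 assignments
value 1/2: 5 assignments
value 1/4: 7 assignments
value 0: 9 assignments
So 1 of the 25 assignments meets the threshold.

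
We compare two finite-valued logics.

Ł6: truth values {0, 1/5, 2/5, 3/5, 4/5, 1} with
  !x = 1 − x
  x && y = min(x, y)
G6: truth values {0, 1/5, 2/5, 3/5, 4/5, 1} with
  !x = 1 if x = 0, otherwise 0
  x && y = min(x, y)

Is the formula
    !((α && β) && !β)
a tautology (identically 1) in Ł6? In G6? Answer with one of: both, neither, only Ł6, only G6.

In Ł6: at α = 1/5, β = 1/5 the value is 4/5 — not a tautology.
In G6: every assignment gives 1 — tautology.

only G6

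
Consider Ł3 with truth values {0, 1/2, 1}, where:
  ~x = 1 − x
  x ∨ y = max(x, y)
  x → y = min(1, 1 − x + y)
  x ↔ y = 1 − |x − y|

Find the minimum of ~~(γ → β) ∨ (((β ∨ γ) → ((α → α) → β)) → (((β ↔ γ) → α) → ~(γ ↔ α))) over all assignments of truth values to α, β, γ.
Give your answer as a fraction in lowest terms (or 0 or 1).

Take α = 1/2, β = 0, γ = 1/2:
γ → β = 1/2 → 0 = 1/2
~(γ → β) = ~1/2 = 1/2
~~(γ → β) = ~1/2 = 1/2
β ∨ γ = 0 ∨ 1/2 = 1/2
α → α = 1/2 → 1/2 = 1
(α → α) → β = 1 → 0 = 0
(β ∨ γ) → ((α → α) → β) = 1/2 → 0 = 1/2
β ↔ γ = 0 ↔ 1/2 = 1/2
(β ↔ γ) → α = 1/2 → 1/2 = 1
γ ↔ α = 1/2 ↔ 1/2 = 1
~(γ ↔ α) = ~1 = 0
((β ↔ γ) → α) → ~(γ ↔ α) = 1 → 0 = 0
((β ∨ γ) → ((α → α) → β)) → (((β ↔ γ) → α) → ~(γ ↔ α)) = 1/2 → 0 = 1/2
~~(γ → β) ∨ (((β ∨ γ) → ((α → α) → β)) → (((β ↔ γ) → α) → ~(γ ↔ α))) = 1/2 ∨ 1/2 = 1/2
No assignment yields a value below 1/2, so this is the minimum.

1/2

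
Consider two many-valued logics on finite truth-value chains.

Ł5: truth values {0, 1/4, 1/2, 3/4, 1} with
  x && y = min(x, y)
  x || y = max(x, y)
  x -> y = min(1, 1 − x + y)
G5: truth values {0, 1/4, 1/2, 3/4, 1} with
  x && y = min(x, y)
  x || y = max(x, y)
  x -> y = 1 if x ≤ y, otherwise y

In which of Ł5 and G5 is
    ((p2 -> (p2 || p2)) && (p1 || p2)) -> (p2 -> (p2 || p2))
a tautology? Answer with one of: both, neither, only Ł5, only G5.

In Ł5: every assignment gives 1 — tautology.
In G5: every assignment gives 1 — tautology.

both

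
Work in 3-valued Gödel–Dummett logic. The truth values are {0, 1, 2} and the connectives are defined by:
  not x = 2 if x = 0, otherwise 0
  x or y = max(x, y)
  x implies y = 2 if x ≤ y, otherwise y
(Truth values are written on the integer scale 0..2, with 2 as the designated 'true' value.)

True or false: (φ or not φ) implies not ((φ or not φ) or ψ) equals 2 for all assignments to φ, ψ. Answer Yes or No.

Counterexample: take φ = 0, ψ = 0.
not φ = not 0 = 2
φ or not φ = 0 or 2 = 2
(φ or not φ) or ψ = 2 or 0 = 2
not ((φ or not φ) or ψ) = not 2 = 0
(φ or not φ) implies not ((φ or not φ) or ψ) = 2 implies 0 = 0
This gives 0 ≠ 2.

No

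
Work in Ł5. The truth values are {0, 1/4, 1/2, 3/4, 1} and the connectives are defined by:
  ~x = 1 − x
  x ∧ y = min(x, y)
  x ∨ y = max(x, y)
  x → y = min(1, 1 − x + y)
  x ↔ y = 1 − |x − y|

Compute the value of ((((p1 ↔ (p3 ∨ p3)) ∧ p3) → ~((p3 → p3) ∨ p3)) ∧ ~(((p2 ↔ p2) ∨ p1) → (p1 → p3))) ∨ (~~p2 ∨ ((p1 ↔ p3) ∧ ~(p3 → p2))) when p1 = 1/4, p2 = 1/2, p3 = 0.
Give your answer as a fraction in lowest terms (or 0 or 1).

1/2

p3 ∨ p3 = 0 ∨ 0 = 0
p1 ↔ (p3 ∨ p3) = 1/4 ↔ 0 = 3/4
(p1 ↔ (p3 ∨ p3)) ∧ p3 = 3/4 ∧ 0 = 0
p3 → p3 = 0 → 0 = 1
(p3 → p3) ∨ p3 = 1 ∨ 0 = 1
~((p3 → p3) ∨ p3) = ~1 = 0
((p1 ↔ (p3 ∨ p3)) ∧ p3) → ~((p3 → p3) ∨ p3) = 0 → 0 = 1
p2 ↔ p2 = 1/2 ↔ 1/2 = 1
(p2 ↔ p2) ∨ p1 = 1 ∨ 1/4 = 1
p1 → p3 = 1/4 → 0 = 3/4
((p2 ↔ p2) ∨ p1) → (p1 → p3) = 1 → 3/4 = 3/4
~(((p2 ↔ p2) ∨ p1) → (p1 → p3)) = ~3/4 = 1/4
(((p1 ↔ (p3 ∨ p3)) ∧ p3) → ~((p3 → p3) ∨ p3)) ∧ ~(((p2 ↔ p2) ∨ p1) → (p1 → p3)) = 1 ∧ 1/4 = 1/4
~p2 = ~1/2 = 1/2
~~p2 = ~1/2 = 1/2
p1 ↔ p3 = 1/4 ↔ 0 = 3/4
p3 → p2 = 0 → 1/2 = 1
~(p3 → p2) = ~1 = 0
(p1 ↔ p3) ∧ ~(p3 → p2) = 3/4 ∧ 0 = 0
~~p2 ∨ ((p1 ↔ p3) ∧ ~(p3 → p2)) = 1/2 ∨ 0 = 1/2
((((p1 ↔ (p3 ∨ p3)) ∧ p3) → ~((p3 → p3) ∨ p3)) ∧ ~(((p2 ↔ p2) ∨ p1) → (p1 → p3))) ∨ (~~p2 ∨ ((p1 ↔ p3) ∧ ~(p3 → p2))) = 1/4 ∨ 1/2 = 1/2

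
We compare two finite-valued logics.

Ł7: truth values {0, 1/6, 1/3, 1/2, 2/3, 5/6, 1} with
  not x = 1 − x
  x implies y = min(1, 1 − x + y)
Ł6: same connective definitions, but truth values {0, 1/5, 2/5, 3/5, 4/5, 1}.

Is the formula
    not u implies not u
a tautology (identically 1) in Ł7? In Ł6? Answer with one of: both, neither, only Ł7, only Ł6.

In Ł7: every assignment gives 1 — tautology.
In Ł6: every assignment gives 1 — tautology.

both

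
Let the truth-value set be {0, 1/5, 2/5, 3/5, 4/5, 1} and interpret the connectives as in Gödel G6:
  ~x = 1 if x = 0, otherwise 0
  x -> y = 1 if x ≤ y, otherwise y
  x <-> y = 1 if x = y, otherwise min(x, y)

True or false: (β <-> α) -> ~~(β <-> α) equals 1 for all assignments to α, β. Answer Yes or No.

Yes

At α = 0, β = 2/5, for instance:
β <-> α = 2/5 <-> 0 = 0
~(β <-> α) = ~0 = 1
~~(β <-> α) = ~1 = 0
(β <-> α) -> ~~(β <-> α) = 0 -> 0 = 1
and checking the remaining 35 assignments likewise gives ≥ 1 in every case.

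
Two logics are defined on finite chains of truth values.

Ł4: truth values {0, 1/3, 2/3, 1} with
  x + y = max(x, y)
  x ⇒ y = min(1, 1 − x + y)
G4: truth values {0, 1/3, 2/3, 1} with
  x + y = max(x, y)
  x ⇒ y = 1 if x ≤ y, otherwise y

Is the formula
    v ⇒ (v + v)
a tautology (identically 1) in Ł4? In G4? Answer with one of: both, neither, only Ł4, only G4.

In Ł4: every assignment gives 1 — tautology.
In G4: every assignment gives 1 — tautology.

both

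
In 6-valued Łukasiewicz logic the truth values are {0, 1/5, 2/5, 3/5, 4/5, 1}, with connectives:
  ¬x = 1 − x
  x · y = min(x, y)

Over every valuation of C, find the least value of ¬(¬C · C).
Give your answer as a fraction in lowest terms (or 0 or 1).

Take C = 2/5:
¬C = ¬2/5 = 3/5
¬C · C = 3/5 · 2/5 = 2/5
¬(¬C · C) = ¬2/5 = 3/5
No assignment yields a value below 3/5, so this is the minimum.

3/5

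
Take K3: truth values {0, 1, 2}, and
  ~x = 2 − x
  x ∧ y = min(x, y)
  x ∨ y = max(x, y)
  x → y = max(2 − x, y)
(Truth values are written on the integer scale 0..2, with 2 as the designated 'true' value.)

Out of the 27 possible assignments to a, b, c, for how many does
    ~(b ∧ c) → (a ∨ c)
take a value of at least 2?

15

value 2: 15 assignments (counts)
value 1: 9 assignments
value 0: 3 assignments
So 15 of the 27 assignments meet the threshold.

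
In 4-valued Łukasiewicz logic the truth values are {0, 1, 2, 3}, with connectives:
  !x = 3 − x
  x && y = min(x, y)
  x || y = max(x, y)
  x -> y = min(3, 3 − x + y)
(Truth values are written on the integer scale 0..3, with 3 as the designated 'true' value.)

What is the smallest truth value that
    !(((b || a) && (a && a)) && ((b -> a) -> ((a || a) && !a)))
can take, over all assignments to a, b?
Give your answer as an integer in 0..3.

Take a = 2, b = 3:
b || a = 3 || 2 = 3
a && a = 2 && 2 = 2
(b || a) && (a && a) = 3 && 2 = 2
b -> a = 3 -> 2 = 2
a || a = 2 || 2 = 2
!a = !2 = 1
(a || a) && !a = 2 && 1 = 1
(b -> a) -> ((a || a) && !a) = 2 -> 1 = 2
((b || a) && (a && a)) && ((b -> a) -> ((a || a) && !a)) = 2 && 2 = 2
!(((b || a) && (a && a)) && ((b -> a) -> ((a || a) && !a))) = !2 = 1
No assignment yields a value below 1, so this is the minimum.

1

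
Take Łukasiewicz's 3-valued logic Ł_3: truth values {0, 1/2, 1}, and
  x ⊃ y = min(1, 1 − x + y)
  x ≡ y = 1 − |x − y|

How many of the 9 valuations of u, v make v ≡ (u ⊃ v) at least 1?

u = 0, v = 0 ↦ 0  <
u = 0, v = 1/2 ↦ 1/2  <
u = 0, v = 1 ↦ 1  ≥
u = 1/2, v = 0 ↦ 1/2  <
u = 1/2, v = 1/2 ↦ 1/2  <
u = 1/2, v = 1 ↦ 1  ≥
u = 1, v = 0 ↦ 1  ≥
u = 1, v = 1/2 ↦ 1  ≥
u = 1, v = 1 ↦ 1  ≥
So 5 of the 9 assignments meet the threshold.

5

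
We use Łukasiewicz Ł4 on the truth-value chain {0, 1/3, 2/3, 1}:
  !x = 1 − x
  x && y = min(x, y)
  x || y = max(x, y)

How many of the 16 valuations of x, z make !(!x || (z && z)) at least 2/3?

4

x = 0, z = 0 ↦ 0  <
x = 0, z = 1/3 ↦ 0  <
x = 0, z = 2/3 ↦ 0  <
x = 0, z = 1 ↦ 0  <
x = 1/3, z = 0 ↦ 1/3  <
x = 1/3, z = 1/3 ↦ 1/3  <
x = 1/3, z = 2/3 ↦ 1/3  <
x = 1/3, z = 1 ↦ 0  <
x = 2/3, z = 0 ↦ 2/3  ≥
x = 2/3, z = 1/3 ↦ 2/3  ≥
x = 2/3, z = 2/3 ↦ 1/3  <
x = 2/3, z = 1 ↦ 0  <
x = 1, z = 0 ↦ 1  ≥
x = 1, z = 1/3 ↦ 2/3  ≥
x = 1, z = 2/3 ↦ 1/3  <
x = 1, z = 1 ↦ 0  <
So 4 of the 16 assignments meet the threshold.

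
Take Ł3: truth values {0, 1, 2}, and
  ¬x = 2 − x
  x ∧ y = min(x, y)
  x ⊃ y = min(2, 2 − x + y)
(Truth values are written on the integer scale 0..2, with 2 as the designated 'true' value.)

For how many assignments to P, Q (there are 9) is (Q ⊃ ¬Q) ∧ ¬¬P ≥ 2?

P = 0, Q = 0 ↦ 0  <
P = 0, Q = 1 ↦ 0  <
P = 0, Q = 2 ↦ 0  <
P = 1, Q = 0 ↦ 1  <
P = 1, Q = 1 ↦ 1  <
P = 1, Q = 2 ↦ 0  <
P = 2, Q = 0 ↦ 2  ≥
P = 2, Q = 1 ↦ 2  ≥
P = 2, Q = 2 ↦ 0  <
So 2 of the 9 assignments meet the threshold.

2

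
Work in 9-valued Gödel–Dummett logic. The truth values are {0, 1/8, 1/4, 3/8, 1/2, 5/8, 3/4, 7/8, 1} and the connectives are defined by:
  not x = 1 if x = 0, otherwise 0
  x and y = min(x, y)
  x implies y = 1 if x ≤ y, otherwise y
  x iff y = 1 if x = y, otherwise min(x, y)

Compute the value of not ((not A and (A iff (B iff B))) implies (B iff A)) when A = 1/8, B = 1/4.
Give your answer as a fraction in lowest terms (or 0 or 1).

not A = not 1/8 = 0
B iff B = 1/4 iff 1/4 = 1
A iff (B iff B) = 1/8 iff 1 = 1/8
not A and (A iff (B iff B)) = 0 and 1/8 = 0
B iff A = 1/4 iff 1/8 = 1/8
(not A and (A iff (B iff B))) implies (B iff A) = 0 implies 1/8 = 1
not ((not A and (A iff (B iff B))) implies (B iff A)) = not 1 = 0

0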